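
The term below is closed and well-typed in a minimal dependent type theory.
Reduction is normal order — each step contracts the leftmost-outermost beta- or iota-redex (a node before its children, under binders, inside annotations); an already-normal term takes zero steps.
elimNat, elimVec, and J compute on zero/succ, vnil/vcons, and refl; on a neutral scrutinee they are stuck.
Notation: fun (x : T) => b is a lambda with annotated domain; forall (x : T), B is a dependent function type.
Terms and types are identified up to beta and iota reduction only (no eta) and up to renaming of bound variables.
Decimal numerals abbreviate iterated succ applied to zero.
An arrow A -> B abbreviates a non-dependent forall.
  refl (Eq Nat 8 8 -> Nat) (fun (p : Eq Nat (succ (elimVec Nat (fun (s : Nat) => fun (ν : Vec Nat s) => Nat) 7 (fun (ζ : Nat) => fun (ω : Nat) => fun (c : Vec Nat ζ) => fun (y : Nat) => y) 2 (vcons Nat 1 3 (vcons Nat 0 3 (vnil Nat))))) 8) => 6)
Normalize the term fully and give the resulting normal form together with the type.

resulting normal form:
  refl (Eq Nat 8 8 -> Nat) (fun (p : Eq Nat 8 8) => 6)
type:
  Eq (Eq Nat 8 8 -> Nat) (fun (p : Eq Nat 8 8) => 6) (fun (s : Eq Nat 8 8) => 6)


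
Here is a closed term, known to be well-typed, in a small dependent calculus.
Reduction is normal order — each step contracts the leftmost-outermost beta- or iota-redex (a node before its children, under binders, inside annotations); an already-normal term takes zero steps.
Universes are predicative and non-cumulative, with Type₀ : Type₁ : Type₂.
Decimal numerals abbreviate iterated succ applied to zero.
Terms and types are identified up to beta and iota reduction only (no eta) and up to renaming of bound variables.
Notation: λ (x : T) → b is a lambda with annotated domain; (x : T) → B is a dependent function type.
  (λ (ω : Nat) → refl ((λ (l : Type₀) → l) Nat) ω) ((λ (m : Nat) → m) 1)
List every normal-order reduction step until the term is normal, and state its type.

reduction (normal order):
  (λ (ω : Nat) → refl ((λ (l : Type₀) → l) Nat) ω) ((λ (m : Nat) → m) 1)
  ~> refl ((λ (ω : Type₀) → ω) Nat) ((λ (l : Nat) → l) 1)
  ~> refl Nat ((λ (ω : Nat) → ω) 1)
  ~> refl Nat 1
inferred type:
  Eq Nat 1 1


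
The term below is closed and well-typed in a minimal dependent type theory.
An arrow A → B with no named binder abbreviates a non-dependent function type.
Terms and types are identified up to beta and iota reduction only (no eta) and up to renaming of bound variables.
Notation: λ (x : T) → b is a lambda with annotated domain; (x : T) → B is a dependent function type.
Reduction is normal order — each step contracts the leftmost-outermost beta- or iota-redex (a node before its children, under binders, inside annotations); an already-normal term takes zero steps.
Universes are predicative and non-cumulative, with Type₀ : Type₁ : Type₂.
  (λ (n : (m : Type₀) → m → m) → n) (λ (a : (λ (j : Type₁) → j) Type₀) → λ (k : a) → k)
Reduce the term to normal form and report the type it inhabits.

resulting normal form:
  λ (n : Type₀) → λ (m : n) → m
inferred type:
  (n : Type₀) → n → n


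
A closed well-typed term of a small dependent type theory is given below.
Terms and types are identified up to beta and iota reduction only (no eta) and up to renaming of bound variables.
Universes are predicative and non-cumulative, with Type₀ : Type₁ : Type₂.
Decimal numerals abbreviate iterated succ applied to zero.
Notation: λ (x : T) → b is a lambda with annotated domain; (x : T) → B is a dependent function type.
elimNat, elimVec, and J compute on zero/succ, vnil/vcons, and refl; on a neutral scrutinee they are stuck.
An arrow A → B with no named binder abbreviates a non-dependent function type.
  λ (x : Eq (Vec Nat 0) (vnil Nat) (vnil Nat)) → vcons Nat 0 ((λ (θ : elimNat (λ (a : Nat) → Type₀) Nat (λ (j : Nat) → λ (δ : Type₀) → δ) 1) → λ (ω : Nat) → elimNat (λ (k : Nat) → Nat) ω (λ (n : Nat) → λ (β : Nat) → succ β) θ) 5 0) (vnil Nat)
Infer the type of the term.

inferred type:
  Eq (Vec Nat 0) (vnil Nat) (vnil Nat) → Vec Nat 1


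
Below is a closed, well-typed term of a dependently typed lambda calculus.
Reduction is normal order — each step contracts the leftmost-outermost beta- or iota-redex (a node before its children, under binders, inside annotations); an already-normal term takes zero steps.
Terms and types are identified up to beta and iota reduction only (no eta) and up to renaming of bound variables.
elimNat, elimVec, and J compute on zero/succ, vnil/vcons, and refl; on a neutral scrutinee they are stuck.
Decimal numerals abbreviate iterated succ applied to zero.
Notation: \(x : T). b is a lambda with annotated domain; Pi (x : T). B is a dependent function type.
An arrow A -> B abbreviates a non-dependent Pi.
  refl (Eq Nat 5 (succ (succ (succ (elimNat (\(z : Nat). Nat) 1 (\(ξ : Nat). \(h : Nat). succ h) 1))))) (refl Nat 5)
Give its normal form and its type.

resulting normal form:
  refl (Eq Nat 5 5) (refl Nat 5)
type:
  Eq (Eq Nat 5 5) (refl Nat 5) (refl Nat 5)
observation: the leftmost-outermost redex is an elimNat iota-redex, and normalization takes 4 steps.


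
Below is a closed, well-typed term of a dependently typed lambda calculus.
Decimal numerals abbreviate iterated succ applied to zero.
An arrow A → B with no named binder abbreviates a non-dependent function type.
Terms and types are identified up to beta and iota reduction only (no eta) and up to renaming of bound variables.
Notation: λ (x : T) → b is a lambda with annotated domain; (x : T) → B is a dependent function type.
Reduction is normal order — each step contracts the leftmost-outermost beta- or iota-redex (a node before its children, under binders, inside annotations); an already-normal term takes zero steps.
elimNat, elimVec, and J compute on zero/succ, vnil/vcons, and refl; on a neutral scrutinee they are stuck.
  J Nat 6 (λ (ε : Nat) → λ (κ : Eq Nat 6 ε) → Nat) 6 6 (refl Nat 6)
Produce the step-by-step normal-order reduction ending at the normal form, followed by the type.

normal-order reduction:
  J Nat 6 (λ (ε : Nat) → λ (κ : Eq Nat 6 ε) → Nat) 6 6 (refl Nat 6)
  ~> 6
inferred type:
  Nat


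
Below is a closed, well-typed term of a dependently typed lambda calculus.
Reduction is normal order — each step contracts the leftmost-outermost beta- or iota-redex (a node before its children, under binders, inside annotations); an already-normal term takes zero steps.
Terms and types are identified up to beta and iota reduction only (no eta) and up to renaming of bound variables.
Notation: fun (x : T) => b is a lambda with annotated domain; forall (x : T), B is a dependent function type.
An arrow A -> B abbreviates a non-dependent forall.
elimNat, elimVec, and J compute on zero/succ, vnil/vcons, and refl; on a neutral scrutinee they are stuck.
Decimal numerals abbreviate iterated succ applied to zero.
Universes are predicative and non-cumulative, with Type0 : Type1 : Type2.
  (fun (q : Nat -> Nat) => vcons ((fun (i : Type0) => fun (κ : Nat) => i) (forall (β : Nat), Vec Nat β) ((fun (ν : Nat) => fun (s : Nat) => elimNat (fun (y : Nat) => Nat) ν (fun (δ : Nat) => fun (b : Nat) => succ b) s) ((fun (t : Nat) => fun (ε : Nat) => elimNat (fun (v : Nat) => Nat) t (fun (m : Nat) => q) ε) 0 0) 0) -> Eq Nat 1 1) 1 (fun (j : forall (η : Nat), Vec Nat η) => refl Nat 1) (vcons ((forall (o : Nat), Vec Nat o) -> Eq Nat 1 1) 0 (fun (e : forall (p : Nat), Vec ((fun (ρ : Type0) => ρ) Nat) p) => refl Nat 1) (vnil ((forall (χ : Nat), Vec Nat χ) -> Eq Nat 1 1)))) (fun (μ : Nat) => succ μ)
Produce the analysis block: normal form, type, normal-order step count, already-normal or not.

reduced normal form:
  vcons ((forall (q : Nat), Vec Nat q) -> Eq Nat 1 1) 1 (fun (i : forall (κ : Nat), Vec Nat κ) => refl Nat 1) (vcons ((forall (β : Nat), Vec Nat β) -> Eq Nat 1 1) 0 (fun (ν : forall (s : Nat), Vec Nat s) => refl Nat 1) (vnil ((forall (y : Nat), Vec Nat y) -> Eq Nat 1 1)))
type:
  Vec ((forall (q : Nat), Vec Nat q) -> Eq Nat 1 1) 2
steps to reach normal form (normal order): 4
started in normal form: no
first contracted redex: a beta-redex


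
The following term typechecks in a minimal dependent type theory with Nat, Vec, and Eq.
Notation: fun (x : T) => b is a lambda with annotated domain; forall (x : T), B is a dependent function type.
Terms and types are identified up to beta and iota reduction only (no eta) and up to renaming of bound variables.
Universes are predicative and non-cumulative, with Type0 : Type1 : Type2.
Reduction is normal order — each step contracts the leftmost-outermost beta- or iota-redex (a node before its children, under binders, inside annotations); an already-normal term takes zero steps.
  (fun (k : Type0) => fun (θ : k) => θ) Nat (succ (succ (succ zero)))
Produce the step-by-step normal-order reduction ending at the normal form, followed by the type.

normal-order reduction sequence:
  (fun (k : Type0) => fun (θ : k) => θ) Nat (succ (succ (succ zero)))
  ~> (fun (k : Nat) => k) (succ (succ (succ zero)))
  ~> succ (succ (succ zero))
inferred type:
  Nat


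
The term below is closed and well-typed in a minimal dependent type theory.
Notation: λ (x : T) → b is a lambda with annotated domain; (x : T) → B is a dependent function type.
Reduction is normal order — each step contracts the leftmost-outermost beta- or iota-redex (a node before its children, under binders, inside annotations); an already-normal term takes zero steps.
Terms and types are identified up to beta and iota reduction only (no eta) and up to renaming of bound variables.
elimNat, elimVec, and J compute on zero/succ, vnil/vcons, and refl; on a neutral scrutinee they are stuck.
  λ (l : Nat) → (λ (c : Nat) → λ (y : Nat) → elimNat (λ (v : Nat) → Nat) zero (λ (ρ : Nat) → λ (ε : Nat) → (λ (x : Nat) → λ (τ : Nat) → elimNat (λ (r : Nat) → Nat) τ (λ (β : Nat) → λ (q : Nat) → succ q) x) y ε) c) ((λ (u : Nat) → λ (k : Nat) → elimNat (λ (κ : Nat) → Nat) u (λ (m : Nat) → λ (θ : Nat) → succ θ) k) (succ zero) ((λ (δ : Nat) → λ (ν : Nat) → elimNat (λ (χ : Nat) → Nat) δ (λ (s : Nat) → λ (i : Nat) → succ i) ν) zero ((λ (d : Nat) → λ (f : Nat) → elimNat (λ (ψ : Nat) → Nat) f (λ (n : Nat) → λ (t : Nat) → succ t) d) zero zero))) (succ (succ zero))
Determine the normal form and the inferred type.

normal form:
  λ (l : Nat) → succ (succ zero)
type:
  (l : Nat) → Nat


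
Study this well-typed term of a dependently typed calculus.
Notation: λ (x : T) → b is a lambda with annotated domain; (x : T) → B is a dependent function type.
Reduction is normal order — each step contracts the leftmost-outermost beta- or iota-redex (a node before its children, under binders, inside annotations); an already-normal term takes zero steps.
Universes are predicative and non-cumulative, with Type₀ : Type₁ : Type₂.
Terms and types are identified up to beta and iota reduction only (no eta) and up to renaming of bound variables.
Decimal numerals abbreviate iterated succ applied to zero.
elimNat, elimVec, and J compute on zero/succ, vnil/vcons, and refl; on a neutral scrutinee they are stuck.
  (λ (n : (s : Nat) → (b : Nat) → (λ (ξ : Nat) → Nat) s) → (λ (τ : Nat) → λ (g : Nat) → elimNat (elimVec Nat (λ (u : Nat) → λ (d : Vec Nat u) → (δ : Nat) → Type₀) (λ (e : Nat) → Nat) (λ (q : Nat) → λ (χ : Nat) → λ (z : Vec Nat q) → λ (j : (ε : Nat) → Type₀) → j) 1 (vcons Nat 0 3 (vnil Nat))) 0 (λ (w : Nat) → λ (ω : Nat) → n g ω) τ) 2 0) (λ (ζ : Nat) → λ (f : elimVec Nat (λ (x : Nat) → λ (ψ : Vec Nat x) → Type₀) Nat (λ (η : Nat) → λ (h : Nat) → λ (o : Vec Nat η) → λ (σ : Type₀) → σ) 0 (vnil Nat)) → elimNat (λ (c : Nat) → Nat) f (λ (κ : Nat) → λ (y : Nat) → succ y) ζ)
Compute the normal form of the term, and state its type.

reduced normal form:
  0
inferred type:
  Nat


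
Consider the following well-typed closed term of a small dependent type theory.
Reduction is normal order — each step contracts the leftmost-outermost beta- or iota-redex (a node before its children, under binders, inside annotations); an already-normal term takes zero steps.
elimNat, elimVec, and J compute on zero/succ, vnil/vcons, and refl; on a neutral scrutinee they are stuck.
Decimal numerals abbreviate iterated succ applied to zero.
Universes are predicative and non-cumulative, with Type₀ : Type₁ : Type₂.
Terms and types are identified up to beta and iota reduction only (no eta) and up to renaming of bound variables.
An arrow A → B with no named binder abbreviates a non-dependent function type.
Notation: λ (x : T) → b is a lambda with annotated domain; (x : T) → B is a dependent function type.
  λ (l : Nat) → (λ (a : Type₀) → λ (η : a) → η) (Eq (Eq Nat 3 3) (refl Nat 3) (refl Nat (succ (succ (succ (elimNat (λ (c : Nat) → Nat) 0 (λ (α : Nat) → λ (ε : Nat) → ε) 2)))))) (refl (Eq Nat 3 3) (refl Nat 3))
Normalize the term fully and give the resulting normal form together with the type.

reduced normal form:
  λ (l : Nat) → refl (Eq Nat 3 3) (refl Nat 3)
type:
  Nat → Eq (Eq Nat 3 3) (refl Nat 3) (refl Nat 3)
observation: contracting a beta-redex first, the term normalizes in 2 steps.


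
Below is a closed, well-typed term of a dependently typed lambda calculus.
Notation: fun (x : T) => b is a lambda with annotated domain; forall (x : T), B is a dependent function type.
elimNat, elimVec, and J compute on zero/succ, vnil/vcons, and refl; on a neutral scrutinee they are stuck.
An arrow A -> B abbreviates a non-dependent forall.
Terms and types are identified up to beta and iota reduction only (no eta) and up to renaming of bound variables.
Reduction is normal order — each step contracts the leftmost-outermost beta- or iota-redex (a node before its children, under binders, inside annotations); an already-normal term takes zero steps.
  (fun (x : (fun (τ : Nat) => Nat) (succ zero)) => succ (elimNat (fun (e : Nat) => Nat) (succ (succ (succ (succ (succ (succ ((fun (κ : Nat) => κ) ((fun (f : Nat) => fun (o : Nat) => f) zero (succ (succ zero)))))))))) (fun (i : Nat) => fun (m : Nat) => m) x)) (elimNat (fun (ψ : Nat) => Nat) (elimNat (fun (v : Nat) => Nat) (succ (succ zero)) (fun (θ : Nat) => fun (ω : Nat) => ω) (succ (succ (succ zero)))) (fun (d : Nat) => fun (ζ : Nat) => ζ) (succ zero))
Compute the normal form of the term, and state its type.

reduced normal form:
  succ (succ (succ (succ (succ (succ (succ zero))))))
the term's type:
  Nat
observation: the first redex contracted is a beta-redex; the normal form is reached in 25 normal-order steps.


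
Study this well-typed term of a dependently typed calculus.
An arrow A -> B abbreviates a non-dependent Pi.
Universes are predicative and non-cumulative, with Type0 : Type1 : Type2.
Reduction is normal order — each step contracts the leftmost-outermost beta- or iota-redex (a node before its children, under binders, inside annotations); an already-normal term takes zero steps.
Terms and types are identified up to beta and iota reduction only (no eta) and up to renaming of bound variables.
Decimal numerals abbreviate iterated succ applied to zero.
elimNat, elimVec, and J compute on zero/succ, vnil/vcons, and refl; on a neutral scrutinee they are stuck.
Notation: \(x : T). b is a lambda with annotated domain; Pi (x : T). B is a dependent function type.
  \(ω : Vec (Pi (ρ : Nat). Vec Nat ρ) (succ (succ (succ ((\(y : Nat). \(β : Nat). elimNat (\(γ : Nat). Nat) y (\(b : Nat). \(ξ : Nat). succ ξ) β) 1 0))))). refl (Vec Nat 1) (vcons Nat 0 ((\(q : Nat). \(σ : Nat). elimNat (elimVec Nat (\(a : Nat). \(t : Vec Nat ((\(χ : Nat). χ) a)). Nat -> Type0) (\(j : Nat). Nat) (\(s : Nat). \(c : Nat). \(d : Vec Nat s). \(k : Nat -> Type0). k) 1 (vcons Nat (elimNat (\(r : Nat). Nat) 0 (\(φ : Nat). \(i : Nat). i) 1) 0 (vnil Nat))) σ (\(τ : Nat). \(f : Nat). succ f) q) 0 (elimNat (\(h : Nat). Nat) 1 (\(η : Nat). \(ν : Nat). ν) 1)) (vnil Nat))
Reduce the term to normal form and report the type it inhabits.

reduced normal form:
  \(ω : Vec (Pi (ρ : Nat). Vec Nat ρ) 4). refl (Vec Nat 1) (vcons Nat 0 1 (vnil Nat))
inferred type:
  Vec (Pi (ω : Nat). Vec Nat ω) 4 -> Eq (Vec Nat 1) (vcons Nat 0 1 (vnil Nat)) (vcons Nat 0 1 (vnil Nat))
observation: reduction starts at a beta-redex, and 10 normal-order steps reach the normal form.


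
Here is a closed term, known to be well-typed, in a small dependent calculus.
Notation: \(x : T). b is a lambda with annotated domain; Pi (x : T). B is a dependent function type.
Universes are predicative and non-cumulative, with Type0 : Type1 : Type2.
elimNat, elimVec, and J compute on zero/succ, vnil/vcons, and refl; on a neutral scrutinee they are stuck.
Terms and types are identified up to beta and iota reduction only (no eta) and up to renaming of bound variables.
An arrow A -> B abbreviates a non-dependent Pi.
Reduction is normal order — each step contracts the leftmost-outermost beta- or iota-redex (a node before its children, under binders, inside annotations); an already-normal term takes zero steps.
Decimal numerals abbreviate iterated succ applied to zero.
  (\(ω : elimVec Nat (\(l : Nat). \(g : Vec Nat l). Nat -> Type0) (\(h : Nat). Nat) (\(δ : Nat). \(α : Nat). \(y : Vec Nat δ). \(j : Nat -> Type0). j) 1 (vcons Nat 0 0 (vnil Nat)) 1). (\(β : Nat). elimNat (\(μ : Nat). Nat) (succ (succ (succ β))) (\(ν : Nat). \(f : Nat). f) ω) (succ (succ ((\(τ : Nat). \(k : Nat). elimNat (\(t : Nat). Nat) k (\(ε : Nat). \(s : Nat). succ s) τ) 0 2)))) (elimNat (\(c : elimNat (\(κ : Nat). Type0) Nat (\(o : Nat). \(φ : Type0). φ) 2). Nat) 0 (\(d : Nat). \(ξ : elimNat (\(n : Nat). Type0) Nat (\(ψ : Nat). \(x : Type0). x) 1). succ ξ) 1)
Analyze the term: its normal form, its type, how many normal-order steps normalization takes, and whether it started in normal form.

normal form:
  7
inferred type:
  Nat
steps to reach normal form (normal order): 13
term was already normal: no
first redex: a beta-redex


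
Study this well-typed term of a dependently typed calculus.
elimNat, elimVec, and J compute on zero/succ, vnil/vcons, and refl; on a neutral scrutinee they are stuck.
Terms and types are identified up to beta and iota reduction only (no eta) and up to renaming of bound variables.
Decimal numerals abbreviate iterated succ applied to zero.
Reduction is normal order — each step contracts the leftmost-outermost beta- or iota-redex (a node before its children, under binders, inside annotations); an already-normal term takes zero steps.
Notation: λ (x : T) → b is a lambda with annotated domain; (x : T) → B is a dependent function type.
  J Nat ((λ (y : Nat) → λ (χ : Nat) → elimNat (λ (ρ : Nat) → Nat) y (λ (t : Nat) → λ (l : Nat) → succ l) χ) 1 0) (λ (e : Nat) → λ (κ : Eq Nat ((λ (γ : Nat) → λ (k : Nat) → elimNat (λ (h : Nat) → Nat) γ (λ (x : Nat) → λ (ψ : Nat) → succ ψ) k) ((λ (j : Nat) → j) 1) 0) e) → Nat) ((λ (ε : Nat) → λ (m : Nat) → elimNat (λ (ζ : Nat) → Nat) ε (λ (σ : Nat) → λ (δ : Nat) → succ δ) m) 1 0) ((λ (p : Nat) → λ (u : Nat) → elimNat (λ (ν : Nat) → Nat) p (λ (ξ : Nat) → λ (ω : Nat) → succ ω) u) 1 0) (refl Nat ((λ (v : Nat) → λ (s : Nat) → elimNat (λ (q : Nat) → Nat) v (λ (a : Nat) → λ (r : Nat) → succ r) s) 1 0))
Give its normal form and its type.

reduced normal form:
  1
inferred type:
  Nat
observation: 4 normal-order steps separate the term from its normal form.


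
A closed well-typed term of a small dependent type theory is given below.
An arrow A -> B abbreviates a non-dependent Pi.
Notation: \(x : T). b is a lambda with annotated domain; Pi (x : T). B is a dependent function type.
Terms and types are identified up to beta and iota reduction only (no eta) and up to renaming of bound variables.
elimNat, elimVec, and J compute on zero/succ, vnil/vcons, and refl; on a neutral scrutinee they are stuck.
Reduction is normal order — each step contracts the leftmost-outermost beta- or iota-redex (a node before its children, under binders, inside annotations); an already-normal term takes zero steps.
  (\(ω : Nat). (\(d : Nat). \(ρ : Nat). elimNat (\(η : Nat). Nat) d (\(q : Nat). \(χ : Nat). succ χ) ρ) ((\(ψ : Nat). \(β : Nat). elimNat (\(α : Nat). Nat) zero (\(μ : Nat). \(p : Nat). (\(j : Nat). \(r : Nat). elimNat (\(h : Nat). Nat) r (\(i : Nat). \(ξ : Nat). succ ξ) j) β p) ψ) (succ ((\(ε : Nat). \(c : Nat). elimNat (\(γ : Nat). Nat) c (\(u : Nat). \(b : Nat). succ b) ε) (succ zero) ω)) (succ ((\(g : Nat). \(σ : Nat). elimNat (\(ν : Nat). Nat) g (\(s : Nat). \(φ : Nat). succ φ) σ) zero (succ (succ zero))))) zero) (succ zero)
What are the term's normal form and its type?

reduced normal form:
  succ (succ (succ (succ (succ (succ (succ (succ (succ zero))))))))
type:
  Nat


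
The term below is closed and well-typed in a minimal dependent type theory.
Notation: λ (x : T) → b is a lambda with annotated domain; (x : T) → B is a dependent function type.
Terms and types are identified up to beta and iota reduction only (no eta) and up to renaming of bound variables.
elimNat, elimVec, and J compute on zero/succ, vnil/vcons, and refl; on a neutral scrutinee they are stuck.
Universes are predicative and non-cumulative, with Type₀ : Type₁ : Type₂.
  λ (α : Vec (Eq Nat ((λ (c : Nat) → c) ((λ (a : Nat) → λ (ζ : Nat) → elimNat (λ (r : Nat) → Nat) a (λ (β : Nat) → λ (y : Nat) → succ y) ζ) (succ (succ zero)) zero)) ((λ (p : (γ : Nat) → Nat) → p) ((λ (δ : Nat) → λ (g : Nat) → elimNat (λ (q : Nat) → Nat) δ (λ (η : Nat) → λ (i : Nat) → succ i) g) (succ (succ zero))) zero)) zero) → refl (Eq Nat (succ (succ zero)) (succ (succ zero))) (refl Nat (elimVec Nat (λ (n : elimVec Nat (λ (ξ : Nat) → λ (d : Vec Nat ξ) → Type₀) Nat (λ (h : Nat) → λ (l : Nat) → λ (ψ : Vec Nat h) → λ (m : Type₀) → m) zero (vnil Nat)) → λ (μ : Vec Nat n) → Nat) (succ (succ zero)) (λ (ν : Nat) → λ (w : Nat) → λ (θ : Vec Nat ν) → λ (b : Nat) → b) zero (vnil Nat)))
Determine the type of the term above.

the term's type:
  (α : Vec (Eq Nat (succ (succ zero)) (succ (succ zero))) zero) → Eq (Eq Nat (succ (succ zero)) (succ (succ zero))) (refl Nat (succ (succ zero))) (refl Nat (succ (succ zero)))


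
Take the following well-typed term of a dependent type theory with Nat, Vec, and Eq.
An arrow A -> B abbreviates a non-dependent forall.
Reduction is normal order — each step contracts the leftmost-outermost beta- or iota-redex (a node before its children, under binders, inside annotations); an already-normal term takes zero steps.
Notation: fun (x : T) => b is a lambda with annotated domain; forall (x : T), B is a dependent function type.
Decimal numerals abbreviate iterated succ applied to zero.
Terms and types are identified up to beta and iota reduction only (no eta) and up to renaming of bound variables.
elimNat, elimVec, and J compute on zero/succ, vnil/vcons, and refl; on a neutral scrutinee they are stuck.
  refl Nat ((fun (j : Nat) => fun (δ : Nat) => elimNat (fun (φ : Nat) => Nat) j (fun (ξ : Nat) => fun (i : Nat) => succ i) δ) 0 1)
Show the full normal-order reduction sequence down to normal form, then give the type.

normal-order reduction:
  refl Nat ((fun (j : Nat) => fun (δ : Nat) => elimNat (fun (φ : Nat) => Nat) j (fun (ξ : Nat) => fun (i : Nat) => succ i) δ) 0 1)
  ~> refl Nat ((fun (j : Nat) => elimNat (fun (δ : Nat) => Nat) 0 (fun (φ : Nat) => fun (ξ : Nat) => succ ξ) j) 1)
  ~> refl Nat (elimNat (fun (j : Nat) => Nat) 0 (fun (δ : Nat) => fun (φ : Nat) => succ φ) 1)
  ~> refl Nat ((fun (j : Nat) => fun (δ : Nat) => succ δ) 0 (elimNat (fun (φ : Nat) => Nat) 0 (fun (ξ : Nat) => fun (i : Nat) => succ i) 0))
  ~> refl Nat ((fun (j : Nat) => succ j) (elimNat (fun (δ : Nat) => Nat) 0 (fun (φ : Nat) => fun (ξ : Nat) => succ ξ) 0))
  ~> refl Nat (succ (elimNat (fun (j : Nat) => Nat) 0 (fun (δ : Nat) => fun (φ : Nat) => succ φ) 0))
  ~> refl Nat 1
inferred type:
  Eq Nat 1 1


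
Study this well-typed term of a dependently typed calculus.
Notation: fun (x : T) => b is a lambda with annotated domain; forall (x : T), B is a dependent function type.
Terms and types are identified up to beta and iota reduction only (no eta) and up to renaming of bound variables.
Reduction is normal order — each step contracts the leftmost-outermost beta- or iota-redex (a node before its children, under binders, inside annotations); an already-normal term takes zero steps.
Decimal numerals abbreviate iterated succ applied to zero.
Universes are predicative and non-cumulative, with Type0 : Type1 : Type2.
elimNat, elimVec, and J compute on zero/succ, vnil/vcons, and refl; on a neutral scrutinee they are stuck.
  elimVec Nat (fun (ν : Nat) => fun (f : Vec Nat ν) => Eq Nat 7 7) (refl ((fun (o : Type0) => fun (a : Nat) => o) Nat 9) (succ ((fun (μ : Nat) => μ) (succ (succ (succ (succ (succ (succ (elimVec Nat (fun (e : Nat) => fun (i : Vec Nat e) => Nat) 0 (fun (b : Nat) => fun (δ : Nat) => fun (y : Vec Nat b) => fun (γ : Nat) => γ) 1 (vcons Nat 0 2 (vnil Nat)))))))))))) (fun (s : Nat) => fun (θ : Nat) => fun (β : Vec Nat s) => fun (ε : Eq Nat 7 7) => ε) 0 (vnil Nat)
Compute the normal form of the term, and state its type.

resulting normal form:
  refl Nat 7
inferred type:
  Eq Nat 7 7


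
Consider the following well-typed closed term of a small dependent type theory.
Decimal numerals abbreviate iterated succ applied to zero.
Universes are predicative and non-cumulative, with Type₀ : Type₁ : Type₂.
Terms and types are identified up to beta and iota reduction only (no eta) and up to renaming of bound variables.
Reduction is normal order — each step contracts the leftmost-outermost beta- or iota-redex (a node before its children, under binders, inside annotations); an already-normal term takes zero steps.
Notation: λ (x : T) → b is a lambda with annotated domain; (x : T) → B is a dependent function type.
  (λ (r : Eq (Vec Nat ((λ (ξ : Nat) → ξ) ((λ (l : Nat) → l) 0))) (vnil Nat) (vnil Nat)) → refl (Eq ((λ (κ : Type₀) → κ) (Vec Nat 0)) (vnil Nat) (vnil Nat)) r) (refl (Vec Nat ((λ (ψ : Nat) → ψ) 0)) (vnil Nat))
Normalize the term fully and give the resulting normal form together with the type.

reduced normal form:
  refl (Eq (Vec Nat 0) (vnil Nat) (vnil Nat)) (refl (Vec Nat 0) (vnil Nat))
type:
  Eq (Eq (Vec Nat 0) (vnil Nat) (vnil Nat)) (refl (Vec Nat 0) (vnil Nat)) (refl (Vec Nat 0) (vnil Nat))
observation: 3 normal-order steps separate the term from its normal form.


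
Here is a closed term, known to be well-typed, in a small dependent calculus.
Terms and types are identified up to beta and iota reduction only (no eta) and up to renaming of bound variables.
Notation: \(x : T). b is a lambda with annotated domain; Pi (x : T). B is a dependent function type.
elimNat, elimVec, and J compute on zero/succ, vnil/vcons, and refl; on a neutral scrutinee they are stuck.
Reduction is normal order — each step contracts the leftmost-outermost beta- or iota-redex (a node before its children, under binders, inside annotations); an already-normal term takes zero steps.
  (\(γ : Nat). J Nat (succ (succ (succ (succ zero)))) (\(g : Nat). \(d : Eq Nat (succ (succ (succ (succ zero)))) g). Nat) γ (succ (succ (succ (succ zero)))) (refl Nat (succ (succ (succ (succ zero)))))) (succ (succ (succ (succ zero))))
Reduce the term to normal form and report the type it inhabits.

normal form:
  succ (succ (succ (succ zero)))
inferred type:
  Nat
observation: reduction starts at a beta-redex, and 2 normal-order steps reach the normal form.


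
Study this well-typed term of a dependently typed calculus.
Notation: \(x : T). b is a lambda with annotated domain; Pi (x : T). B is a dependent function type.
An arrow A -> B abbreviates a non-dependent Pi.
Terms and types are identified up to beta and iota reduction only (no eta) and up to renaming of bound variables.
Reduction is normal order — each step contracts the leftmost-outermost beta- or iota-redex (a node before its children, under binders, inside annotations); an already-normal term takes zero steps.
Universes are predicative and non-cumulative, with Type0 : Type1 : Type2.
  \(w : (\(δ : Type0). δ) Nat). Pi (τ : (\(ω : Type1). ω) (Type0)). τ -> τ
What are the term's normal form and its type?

resulting normal form:
  \(w : Nat). Pi (δ : Type0). δ -> δ
type:
  Nat -> Type1


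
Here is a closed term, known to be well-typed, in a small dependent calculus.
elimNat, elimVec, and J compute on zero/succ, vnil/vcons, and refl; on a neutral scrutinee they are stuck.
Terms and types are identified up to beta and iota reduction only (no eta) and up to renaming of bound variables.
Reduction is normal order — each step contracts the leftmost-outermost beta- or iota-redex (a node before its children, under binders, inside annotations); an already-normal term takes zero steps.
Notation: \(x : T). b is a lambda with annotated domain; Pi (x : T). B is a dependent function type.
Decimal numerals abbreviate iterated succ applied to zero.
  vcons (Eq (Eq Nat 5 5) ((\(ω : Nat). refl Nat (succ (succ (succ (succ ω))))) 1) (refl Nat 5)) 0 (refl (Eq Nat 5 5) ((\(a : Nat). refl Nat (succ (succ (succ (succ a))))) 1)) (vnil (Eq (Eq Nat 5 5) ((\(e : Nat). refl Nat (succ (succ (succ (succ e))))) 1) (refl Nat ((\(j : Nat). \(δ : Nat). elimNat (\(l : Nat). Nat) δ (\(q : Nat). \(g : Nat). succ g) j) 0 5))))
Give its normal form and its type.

reduced normal form:
  vcons (Eq (Eq Nat 5 5) (refl Nat 5) (refl Nat 5)) 0 (refl (Eq Nat 5 5) (refl Nat 5)) (vnil (Eq (Eq Nat 5 5) (refl Nat 5) (refl Nat 5)))
type:
  Vec (Eq (Eq Nat 5 5) (refl Nat 5) (refl Nat 5)) 1
observation: 6 normal-order steps normalize the term, beginning with a beta-redex.


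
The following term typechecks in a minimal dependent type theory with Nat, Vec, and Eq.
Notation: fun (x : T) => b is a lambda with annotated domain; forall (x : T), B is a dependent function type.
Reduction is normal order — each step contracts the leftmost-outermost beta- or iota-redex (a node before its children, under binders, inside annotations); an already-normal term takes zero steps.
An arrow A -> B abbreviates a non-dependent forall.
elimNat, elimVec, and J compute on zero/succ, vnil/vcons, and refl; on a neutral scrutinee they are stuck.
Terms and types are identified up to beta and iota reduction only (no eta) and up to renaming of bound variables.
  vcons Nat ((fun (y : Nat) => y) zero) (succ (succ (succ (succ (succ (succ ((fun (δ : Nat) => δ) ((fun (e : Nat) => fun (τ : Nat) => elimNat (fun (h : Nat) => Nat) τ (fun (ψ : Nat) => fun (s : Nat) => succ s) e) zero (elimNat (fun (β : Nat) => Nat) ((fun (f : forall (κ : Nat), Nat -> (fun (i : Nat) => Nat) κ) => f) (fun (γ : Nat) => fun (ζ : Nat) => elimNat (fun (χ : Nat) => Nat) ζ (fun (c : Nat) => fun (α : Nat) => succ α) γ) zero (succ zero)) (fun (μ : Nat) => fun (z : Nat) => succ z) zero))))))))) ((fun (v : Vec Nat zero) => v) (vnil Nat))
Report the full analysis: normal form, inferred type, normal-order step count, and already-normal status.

normal form:
  vcons Nat zero (succ (succ (succ (succ (succ (succ (succ zero))))))) (vnil Nat)
the term's type:
  Vec Nat (succ zero)
steps to reach normal form (normal order): 11
already normal: no
first contracted redex: a beta-redex


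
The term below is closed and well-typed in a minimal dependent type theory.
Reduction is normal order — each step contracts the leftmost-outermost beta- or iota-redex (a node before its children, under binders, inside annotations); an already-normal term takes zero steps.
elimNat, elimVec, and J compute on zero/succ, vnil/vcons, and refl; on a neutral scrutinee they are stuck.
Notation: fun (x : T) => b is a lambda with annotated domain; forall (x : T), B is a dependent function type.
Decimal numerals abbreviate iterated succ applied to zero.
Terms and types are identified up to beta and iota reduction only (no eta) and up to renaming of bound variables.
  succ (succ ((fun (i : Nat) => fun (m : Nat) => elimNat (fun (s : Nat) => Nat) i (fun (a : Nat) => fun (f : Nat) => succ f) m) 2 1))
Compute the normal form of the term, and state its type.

reduced normal form:
  5
inferred type:
  Nat
observation: contracting a beta-redex first, the term normalizes in 6 steps.


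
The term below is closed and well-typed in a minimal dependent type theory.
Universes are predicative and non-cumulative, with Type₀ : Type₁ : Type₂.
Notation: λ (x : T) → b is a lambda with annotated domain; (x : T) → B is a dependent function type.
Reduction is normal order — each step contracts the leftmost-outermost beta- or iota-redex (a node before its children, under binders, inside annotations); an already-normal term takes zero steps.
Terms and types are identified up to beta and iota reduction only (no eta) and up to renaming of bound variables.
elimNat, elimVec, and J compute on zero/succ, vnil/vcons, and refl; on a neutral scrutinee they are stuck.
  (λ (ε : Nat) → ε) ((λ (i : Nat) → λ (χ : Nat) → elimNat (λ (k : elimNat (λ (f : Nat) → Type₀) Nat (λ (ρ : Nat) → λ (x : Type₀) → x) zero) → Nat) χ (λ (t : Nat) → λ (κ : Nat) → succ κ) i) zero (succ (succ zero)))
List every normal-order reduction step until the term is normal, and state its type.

normal-order reduction sequence:
  (λ (ε : Nat) → ε) ((λ (i : Nat) → λ (χ : Nat) → elimNat (λ (k : elimNat (λ (f : Nat) → Type₀) Nat (λ (ρ : Nat) → λ (x : Type₀) → x) zero) → Nat) χ (λ (t : Nat) → λ (κ : Nat) → succ κ) i) zero (succ (succ zero)))
  ~> (λ (ε : Nat) → λ (i : Nat) → elimNat (λ (χ : elimNat (λ (k : Nat) → Type₀) Nat (λ (f : Nat) → λ (ρ : Type₀) → ρ) zero) → Nat) i (λ (x : Nat) → λ (t : Nat) → succ t) ε) zero (succ (succ zero))
  ~> (λ (ε : Nat) → elimNat (λ (i : elimNat (λ (χ : Nat) → Type₀) Nat (λ (k : Nat) → λ (f : Type₀) → f) zero) → Nat) ε (λ (ρ : Nat) → λ (x : Nat) → succ x) zero) (succ (succ zero))
  ~> elimNat (λ (ε : elimNat (λ (i : Nat) → Type₀) Nat (λ (χ : Nat) → λ (k : Type₀) → k) zero) → Nat) (succ (succ zero)) (λ (f : Nat) → λ (ρ : Nat) → succ ρ) zero
  ~> succ (succ zero)
inferred type:
  Nat


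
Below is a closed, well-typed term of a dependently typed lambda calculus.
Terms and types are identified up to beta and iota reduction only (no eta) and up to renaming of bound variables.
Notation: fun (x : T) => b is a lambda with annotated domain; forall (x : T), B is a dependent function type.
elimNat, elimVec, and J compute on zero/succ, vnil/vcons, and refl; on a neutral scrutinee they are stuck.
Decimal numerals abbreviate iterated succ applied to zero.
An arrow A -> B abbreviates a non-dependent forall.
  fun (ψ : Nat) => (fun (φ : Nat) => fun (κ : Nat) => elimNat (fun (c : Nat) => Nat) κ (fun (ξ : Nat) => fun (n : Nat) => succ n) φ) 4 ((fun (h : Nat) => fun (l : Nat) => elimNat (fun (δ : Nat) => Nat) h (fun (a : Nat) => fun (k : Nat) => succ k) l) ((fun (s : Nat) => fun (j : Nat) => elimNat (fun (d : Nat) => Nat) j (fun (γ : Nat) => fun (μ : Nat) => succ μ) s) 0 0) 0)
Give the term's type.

type:
  Nat -> Nat


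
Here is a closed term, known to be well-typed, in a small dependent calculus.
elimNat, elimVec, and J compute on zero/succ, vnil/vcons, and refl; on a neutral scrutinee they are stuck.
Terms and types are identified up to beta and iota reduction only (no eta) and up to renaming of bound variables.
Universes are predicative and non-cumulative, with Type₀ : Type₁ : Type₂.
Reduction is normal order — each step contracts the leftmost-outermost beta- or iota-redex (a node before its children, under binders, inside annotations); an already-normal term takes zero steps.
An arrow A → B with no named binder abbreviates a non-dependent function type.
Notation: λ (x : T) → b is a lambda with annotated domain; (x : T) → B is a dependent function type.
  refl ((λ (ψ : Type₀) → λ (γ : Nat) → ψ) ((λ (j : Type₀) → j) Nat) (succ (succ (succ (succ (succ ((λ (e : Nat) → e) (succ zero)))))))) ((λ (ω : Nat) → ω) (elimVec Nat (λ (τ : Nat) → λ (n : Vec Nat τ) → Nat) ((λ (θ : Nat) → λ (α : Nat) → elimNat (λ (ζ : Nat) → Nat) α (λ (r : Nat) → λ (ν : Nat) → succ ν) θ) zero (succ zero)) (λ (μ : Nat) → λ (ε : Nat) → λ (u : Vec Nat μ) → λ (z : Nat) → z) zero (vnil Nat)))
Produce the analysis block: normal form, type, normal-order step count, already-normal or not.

normal form:
  refl Nat (succ zero)
inferred type:
  Eq Nat (succ zero) (succ zero)
steps to reach normal form (normal order): 8
started in normal form: no
first contracted redex: a beta-redex


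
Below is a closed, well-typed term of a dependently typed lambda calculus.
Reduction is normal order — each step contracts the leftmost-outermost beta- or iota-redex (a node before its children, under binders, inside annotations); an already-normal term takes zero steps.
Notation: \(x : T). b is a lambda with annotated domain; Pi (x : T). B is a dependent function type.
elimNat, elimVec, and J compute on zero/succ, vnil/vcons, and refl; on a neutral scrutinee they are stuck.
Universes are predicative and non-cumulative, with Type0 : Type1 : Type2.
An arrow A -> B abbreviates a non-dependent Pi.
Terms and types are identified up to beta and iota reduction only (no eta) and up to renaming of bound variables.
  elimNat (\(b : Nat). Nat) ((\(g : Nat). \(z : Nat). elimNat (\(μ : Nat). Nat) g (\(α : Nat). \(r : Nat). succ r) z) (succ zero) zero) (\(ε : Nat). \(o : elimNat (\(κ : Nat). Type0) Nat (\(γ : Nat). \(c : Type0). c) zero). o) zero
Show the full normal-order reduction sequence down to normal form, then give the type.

normal-order reduction:
  elimNat (\(b : Nat). Nat) ((\(g : Nat). \(z : Nat). elimNat (\(μ : Nat). Nat) g (\(α : Nat). \(r : Nat). succ r) z) (succ zero) zero) (\(ε : Nat). \(o : elimNat (\(κ : Nat). Type0) Nat (\(γ : Nat). \(c : Type0). c) zero). o) zero
  ~> (\(b : Nat). \(g : Nat). elimNat (\(z : Nat). Nat) b (\(μ : Nat). \(α : Nat). succ α) g) (succ zero) zero
  ~> (\(b : Nat). elimNat (\(g : Nat). Nat) (succ zero) (\(z : Nat). \(μ : Nat). succ μ) b) zero
  ~> elimNat (\(b : Nat). Nat) (succ zero) (\(g : Nat). \(z : Nat). succ z) zero
  ~> succ zero
inferred type:
  Nat


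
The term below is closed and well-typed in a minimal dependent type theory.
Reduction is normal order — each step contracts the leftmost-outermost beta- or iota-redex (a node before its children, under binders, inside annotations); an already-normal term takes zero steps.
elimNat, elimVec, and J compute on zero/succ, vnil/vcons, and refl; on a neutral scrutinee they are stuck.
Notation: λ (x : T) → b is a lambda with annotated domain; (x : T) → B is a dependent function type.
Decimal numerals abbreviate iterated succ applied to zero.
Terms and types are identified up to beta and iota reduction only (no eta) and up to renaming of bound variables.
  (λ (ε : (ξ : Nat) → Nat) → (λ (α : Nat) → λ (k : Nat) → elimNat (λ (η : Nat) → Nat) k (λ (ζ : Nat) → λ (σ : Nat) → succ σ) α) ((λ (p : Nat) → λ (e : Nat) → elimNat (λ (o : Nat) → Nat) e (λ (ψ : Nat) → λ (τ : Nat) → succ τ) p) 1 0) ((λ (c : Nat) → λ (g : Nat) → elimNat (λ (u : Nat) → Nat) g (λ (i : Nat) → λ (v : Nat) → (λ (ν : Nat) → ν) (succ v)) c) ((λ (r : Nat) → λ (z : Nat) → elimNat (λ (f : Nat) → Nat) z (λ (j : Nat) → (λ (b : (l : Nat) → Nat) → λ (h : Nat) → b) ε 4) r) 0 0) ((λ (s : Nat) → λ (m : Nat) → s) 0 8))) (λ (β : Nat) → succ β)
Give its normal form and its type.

normal form:
  1
type:
  Nat


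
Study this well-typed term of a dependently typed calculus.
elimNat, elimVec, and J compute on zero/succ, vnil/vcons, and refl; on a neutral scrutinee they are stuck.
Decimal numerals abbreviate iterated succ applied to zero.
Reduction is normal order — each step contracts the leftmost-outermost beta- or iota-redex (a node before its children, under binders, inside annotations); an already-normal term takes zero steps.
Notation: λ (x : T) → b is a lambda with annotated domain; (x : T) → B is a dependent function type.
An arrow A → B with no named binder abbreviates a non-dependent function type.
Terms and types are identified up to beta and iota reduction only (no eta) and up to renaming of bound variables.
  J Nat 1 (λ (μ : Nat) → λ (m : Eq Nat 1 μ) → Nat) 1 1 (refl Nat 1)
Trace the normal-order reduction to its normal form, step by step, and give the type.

normal-order reduction:
  J Nat 1 (λ (μ : Nat) → λ (m : Eq Nat 1 μ) → Nat) 1 1 (refl Nat 1)
  ~> 1
type:
  Nat
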